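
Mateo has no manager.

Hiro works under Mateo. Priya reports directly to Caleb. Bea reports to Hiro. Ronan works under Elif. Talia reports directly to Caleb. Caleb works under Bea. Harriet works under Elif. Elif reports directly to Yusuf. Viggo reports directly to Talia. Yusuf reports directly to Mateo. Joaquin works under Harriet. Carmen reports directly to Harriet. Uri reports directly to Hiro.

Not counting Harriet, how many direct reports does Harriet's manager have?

Harriet reports to Elif. Elif's other direct reports are Ronan — 1 peer.

1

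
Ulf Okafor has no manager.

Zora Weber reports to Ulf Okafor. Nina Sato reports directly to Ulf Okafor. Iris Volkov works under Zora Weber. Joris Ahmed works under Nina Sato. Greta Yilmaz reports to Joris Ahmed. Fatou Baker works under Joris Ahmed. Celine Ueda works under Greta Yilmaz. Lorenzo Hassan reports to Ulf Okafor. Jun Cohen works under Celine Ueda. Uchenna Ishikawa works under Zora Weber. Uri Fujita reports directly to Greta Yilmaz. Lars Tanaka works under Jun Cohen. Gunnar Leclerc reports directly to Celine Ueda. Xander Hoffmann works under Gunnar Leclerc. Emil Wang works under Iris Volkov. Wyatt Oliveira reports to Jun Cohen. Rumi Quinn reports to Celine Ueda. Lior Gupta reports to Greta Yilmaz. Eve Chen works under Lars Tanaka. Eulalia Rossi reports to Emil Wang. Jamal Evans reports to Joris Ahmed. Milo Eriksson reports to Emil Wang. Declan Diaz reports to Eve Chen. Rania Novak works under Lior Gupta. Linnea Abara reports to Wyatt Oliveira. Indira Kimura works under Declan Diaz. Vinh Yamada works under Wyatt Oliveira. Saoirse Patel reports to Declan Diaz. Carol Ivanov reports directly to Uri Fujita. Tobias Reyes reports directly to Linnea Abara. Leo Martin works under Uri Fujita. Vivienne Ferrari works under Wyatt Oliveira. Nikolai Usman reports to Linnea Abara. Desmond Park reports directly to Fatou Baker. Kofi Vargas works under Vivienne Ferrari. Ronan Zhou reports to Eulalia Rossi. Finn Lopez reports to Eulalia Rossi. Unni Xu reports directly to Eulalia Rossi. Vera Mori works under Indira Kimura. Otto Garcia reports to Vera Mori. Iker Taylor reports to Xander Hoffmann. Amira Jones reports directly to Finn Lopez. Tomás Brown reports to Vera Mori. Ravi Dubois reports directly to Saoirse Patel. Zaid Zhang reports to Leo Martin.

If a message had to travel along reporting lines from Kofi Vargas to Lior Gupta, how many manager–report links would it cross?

Kofi Vargas is 5 levels below Greta Yilmaz, and Lior Gupta is 1 level below Greta Yilmaz (their lowest common manager). The shortest path runs up from Kofi Vargas to Greta Yilmaz and back down to Lior Gupta: 5 + 1 = 6 links.

6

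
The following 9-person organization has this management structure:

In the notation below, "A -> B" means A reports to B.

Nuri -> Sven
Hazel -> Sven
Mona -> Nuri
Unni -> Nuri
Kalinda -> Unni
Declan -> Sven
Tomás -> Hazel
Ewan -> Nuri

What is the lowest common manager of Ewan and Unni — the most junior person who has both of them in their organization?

Ewan's chain of managers is Nuri, Sven. Unni's chain of managers is Nuri, Sven. The first manager that appears in both chains is Nuri.

Nuri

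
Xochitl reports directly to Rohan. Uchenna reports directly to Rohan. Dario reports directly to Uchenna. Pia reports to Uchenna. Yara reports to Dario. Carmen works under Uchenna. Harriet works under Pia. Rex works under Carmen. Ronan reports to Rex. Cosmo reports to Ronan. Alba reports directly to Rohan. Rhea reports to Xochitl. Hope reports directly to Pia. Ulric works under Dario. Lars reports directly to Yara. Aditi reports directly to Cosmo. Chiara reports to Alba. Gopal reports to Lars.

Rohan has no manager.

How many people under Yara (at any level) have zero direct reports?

1

The only person in Yara's organization with no one reporting to them is Gopal. That is 1.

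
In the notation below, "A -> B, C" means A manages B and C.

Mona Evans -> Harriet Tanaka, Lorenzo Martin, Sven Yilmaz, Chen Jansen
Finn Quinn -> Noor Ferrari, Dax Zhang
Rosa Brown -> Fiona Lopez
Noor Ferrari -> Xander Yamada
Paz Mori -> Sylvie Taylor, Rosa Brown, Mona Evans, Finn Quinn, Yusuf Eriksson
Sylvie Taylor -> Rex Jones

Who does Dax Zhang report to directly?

Dax Zhang reports directly to Finn Quinn.

Finn Quinn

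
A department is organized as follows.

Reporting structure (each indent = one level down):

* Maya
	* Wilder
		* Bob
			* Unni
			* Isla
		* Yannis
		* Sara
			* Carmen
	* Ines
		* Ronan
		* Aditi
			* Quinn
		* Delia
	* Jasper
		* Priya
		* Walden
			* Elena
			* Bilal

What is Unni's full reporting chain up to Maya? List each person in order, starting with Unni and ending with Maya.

Unni reports to Bob. Bob reports to Wilder. Wilder reports to Maya. Maya is at the top.

Unni -> Bob -> Wilder -> Maya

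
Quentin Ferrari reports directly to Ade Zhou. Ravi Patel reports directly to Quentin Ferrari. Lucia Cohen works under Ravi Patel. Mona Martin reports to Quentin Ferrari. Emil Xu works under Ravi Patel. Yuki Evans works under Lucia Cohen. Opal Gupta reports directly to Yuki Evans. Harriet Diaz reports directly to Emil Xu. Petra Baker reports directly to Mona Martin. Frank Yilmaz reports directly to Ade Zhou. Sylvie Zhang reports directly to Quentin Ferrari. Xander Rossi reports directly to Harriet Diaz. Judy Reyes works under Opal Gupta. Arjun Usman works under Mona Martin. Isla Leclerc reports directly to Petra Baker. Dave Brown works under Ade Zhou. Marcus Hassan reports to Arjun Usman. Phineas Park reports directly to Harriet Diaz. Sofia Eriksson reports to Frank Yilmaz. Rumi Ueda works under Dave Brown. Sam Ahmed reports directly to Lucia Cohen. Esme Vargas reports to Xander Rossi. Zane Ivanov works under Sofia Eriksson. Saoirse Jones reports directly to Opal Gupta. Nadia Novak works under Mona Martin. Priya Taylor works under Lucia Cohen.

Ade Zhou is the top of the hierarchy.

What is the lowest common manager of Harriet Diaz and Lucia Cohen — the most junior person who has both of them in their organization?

Ravi Patel

Harriet Diaz's chain of managers is Emil Xu, Ravi Patel, Quentin Ferrari, Ade Zhou. Lucia Cohen's chain of managers is Ravi Patel, Quentin Ferrari, Ade Zhou. The first manager that appears in both chains is Ravi Patel.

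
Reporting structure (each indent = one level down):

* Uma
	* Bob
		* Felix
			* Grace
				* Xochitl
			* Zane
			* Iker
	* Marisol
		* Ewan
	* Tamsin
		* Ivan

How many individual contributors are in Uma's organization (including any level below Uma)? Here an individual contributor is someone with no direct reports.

The people in Uma's organization with no one reporting to them are Ivan, Ewan, Iker, Zane, Xochitl. That is 5.

5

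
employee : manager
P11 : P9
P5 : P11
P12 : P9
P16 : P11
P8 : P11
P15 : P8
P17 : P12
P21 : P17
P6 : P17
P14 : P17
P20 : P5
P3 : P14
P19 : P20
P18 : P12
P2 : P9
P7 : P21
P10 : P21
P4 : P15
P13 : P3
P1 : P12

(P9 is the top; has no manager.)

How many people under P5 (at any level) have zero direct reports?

The only person in P5's organization with no one reporting to them is P19. That is 1.

1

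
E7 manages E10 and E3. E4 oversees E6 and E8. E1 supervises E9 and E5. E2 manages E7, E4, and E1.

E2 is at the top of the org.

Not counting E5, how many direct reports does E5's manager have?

E5 reports to E1. E1's other direct reports are E9 — 1 peer.

1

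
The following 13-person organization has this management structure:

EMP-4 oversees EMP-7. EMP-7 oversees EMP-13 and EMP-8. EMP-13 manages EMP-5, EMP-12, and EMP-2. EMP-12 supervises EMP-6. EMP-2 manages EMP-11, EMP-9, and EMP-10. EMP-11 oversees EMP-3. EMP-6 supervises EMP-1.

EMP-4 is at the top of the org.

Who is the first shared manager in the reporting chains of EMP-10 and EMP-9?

EMP-2

EMP-10's chain of managers is EMP-2, EMP-13, EMP-7, EMP-4. EMP-9's chain of managers is EMP-2, EMP-13, EMP-7, EMP-4. The first manager that appears in both chains is EMP-2.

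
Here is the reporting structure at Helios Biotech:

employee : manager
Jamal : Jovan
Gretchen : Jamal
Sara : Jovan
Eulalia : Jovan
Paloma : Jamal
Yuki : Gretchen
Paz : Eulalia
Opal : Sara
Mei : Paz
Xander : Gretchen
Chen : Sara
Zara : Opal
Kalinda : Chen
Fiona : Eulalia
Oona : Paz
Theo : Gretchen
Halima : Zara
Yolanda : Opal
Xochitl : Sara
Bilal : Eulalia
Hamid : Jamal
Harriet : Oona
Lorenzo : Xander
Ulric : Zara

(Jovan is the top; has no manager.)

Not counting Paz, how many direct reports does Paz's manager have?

2

Paz reports to Eulalia. Eulalia's other direct reports are Fiona, Bilal — 2 peers.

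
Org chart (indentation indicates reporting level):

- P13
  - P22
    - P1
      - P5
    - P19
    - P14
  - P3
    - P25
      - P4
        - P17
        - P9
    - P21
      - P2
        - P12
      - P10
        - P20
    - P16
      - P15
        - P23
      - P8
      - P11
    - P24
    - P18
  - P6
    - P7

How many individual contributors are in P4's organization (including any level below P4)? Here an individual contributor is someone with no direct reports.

The people in P4's organization with no one reporting to them are P9, P17. That is 2.

2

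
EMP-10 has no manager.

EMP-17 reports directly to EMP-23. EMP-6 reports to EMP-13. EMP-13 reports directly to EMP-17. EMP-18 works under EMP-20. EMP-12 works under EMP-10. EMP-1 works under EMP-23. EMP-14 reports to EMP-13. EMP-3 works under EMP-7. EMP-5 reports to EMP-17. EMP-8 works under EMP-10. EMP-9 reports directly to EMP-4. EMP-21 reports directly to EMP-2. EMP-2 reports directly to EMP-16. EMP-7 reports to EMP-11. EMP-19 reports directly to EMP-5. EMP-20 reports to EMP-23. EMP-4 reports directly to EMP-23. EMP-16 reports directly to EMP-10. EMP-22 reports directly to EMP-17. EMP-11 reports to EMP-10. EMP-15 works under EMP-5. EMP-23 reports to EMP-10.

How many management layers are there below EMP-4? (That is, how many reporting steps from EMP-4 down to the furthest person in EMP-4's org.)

The longest chain under EMP-4 runs EMP-4 → EMP-9, which is 1 level below EMP-4.

1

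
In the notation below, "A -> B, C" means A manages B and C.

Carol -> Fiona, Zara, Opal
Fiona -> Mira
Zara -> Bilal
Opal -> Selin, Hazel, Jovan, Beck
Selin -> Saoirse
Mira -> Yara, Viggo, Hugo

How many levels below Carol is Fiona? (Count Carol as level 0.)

Chain from Fiona up to Carol: Fiona → Carol. That is 1 step up, so Fiona is 1 level below Carol.

1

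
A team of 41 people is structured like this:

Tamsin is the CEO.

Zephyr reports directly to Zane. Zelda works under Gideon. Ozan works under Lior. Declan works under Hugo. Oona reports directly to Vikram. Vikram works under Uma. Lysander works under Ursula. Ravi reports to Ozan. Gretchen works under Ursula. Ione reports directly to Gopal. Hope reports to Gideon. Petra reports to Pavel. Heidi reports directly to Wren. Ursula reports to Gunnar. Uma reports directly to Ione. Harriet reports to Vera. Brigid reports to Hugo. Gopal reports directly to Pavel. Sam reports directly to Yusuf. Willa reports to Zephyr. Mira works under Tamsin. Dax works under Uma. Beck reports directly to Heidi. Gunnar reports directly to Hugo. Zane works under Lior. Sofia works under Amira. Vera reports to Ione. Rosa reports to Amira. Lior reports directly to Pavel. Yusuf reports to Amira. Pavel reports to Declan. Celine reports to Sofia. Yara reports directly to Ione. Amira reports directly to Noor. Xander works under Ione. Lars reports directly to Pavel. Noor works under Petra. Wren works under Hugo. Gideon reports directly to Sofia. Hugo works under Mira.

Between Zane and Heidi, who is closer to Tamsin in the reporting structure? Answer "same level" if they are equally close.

Heidi

Zane is 6 levels below Tamsin; Heidi is 4. Heidi is higher.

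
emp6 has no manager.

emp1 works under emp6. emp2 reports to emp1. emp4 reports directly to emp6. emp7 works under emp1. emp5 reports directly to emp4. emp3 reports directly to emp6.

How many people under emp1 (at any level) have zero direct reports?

2

The people in emp1's organization with no one reporting to them are emp2, emp7. That is 2.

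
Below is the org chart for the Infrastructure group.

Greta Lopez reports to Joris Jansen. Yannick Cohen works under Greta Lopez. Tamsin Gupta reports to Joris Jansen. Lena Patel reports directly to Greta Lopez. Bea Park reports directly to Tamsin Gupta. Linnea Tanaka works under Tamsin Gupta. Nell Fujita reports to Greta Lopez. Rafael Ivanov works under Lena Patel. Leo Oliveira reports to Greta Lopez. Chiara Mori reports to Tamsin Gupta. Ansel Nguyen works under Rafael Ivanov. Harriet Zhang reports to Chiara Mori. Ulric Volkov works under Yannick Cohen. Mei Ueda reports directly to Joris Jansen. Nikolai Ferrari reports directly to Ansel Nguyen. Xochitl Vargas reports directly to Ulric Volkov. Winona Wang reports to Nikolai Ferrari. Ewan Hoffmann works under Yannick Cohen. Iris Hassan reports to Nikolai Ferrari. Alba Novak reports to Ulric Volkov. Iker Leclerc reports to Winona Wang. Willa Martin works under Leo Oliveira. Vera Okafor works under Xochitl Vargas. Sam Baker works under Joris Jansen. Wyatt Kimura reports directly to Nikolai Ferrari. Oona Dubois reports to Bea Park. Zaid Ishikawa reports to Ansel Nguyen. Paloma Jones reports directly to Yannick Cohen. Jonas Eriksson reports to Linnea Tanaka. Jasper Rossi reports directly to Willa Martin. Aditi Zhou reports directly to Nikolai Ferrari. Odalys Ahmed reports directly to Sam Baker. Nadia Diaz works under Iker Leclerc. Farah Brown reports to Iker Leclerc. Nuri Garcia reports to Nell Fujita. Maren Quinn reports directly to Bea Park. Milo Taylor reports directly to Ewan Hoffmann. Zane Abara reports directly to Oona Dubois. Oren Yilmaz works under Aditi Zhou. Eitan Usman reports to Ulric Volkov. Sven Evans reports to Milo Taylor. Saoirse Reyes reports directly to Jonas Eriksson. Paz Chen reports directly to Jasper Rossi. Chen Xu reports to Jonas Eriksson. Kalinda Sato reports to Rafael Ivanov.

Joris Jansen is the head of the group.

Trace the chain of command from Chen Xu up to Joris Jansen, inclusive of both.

Chen Xu reports to Jonas Eriksson. Jonas Eriksson reports to Linnea Tanaka. Linnea Tanaka reports to Tamsin Gupta. Tamsin Gupta reports to Joris Jansen. Joris Jansen is at the top.

Chen Xu -> Jonas Eriksson -> Linnea Tanaka -> Tamsin Gupta -> Joris Jansen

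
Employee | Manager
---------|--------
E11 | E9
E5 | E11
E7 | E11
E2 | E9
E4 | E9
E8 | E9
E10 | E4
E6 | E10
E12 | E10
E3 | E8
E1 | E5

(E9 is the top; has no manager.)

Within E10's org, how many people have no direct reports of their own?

2

The people in E10's organization with no one reporting to them are E12, E6. That is 2.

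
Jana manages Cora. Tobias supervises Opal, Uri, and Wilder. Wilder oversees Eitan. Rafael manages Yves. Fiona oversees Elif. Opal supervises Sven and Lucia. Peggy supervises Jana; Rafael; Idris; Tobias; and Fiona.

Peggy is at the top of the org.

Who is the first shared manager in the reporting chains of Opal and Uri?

Tobias

Opal's chain of managers is Tobias, Peggy. Uri's chain of managers is Tobias, Peggy. The first manager that appears in both chains is Tobias.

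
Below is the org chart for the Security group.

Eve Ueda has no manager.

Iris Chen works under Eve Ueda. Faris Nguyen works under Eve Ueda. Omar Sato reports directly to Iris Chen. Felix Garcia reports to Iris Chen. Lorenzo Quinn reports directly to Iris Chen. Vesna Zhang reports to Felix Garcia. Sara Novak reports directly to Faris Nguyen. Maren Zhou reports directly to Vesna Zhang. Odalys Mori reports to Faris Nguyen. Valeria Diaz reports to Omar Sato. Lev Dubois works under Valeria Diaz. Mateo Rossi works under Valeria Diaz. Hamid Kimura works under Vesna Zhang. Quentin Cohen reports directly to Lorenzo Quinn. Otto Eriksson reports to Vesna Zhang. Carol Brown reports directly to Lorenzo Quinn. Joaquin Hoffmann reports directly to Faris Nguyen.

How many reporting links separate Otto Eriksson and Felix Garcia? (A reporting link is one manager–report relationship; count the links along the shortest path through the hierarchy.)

2

Otto Eriksson is in Felix Garcia's organization: the chain from Otto Eriksson up to Felix Garcia is Otto Eriksson → Vesna Zhang → Felix Garcia, which is 2 links.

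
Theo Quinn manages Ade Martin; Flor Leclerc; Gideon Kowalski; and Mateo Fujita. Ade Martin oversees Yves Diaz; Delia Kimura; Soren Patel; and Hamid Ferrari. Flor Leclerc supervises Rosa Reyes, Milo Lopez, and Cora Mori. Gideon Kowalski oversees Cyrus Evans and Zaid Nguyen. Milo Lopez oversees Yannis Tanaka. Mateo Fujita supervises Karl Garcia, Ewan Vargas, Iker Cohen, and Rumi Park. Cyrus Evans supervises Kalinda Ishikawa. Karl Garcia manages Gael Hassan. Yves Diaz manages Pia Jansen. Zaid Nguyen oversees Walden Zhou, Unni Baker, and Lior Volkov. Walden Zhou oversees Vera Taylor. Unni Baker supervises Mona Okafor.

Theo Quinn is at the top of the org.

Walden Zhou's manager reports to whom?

Gideon Kowalski

Walden Zhou reports to Zaid Nguyen, and Zaid Nguyen reports to Gideon Kowalski. So Walden Zhou's skip-level manager is Gideon Kowalski.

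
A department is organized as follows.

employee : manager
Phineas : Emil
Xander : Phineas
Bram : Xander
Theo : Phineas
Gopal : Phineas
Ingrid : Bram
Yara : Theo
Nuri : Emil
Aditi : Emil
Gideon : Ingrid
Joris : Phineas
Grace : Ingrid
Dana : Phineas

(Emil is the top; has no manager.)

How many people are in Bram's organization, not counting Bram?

Bram directly manages Ingrid. Under Ingrid: Grace, Gideon (2). That's 3 in total.

3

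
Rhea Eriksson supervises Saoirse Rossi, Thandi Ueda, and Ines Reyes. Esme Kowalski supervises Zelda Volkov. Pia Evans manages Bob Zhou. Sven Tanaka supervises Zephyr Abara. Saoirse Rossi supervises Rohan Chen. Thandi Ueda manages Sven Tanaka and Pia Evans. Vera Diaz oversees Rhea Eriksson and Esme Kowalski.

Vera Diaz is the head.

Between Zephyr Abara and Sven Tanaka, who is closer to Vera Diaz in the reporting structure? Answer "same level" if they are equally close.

Sven Tanaka

Zephyr Abara is 4 levels below Vera Diaz; Sven Tanaka is 3. Sven Tanaka is higher.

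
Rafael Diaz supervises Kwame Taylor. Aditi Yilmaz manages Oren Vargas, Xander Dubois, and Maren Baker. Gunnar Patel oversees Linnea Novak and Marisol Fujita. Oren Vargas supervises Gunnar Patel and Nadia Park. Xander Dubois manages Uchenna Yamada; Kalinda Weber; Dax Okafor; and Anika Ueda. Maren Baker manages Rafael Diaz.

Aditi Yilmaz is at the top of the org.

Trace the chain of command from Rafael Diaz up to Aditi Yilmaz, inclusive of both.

Rafael Diaz -> Maren Baker -> Aditi Yilmaz

Rafael Diaz reports to Maren Baker. Maren Baker reports to Aditi Yilmaz. Aditi Yilmaz is at the top.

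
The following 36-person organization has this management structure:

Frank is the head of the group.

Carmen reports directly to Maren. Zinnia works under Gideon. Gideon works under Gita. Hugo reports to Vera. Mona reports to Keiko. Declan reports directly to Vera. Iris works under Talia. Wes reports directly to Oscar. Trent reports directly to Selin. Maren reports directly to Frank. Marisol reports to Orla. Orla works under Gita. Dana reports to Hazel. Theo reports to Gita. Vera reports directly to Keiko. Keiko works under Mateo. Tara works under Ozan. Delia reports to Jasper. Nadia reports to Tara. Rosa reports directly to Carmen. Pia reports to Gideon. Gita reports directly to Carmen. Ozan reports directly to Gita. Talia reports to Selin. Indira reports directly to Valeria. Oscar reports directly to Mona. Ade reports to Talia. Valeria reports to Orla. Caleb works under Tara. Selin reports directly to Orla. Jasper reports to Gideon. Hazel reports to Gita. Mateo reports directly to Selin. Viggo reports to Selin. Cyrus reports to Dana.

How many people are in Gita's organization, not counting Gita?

Gita directly manages Ozan, Orla, Theo, Gideon, Hazel. Under Ozan: Tara, Caleb, Nadia (3). Under Orla: Marisol, Selin, Talia, Iris, Ade, Trent, Viggo, Mateo, Keiko, Mona, Oscar, Wes, Vera, Declan, Hugo, Valeria, Indira (17). Theo has no reports. Under Gideon: Zinnia, Jasper, Delia, Pia (4). Under Hazel: Dana, Cyrus (2). So Gita's organization is 5 direct reports plus everyone under them: 4 + 18 + 1 + 5 + 3 = 31.

31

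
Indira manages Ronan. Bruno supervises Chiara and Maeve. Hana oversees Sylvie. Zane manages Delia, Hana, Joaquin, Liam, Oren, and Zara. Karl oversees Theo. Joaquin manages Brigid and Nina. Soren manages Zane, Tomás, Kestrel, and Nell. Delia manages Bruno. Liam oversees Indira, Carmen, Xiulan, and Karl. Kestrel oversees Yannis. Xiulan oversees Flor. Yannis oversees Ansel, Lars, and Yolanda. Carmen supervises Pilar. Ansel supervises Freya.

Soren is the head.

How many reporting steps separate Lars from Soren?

3

Chain from Lars up to Soren: Lars → Yannis → Kestrel → Soren. That is 3 steps up, so Lars is 3 levels below Soren.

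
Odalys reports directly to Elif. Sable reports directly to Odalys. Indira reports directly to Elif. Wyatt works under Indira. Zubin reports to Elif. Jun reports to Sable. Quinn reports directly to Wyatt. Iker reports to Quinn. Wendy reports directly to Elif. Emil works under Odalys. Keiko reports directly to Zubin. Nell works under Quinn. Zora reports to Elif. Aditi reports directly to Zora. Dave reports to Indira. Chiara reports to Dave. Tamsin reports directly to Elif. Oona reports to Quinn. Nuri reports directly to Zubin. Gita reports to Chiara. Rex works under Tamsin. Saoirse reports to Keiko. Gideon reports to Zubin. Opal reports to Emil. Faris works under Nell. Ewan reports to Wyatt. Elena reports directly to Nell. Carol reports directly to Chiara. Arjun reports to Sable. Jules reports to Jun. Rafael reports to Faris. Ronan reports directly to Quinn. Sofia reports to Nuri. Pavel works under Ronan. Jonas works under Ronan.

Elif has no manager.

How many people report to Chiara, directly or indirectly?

2

Chiara directly manages Gita, Carol. Gita has no reports. Carol has no reports. So Chiara's organization is 2 direct reports plus everyone under them: 1 + 1 = 2.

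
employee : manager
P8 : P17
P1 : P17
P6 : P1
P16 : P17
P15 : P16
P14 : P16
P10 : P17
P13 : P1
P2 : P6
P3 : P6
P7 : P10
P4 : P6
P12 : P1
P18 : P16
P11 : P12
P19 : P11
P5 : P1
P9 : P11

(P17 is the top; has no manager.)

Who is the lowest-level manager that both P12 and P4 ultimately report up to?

P12's chain of managers is P1, P17. P4's chain of managers is P6, P1, P17. The first manager that appears in both chains is P1.

P1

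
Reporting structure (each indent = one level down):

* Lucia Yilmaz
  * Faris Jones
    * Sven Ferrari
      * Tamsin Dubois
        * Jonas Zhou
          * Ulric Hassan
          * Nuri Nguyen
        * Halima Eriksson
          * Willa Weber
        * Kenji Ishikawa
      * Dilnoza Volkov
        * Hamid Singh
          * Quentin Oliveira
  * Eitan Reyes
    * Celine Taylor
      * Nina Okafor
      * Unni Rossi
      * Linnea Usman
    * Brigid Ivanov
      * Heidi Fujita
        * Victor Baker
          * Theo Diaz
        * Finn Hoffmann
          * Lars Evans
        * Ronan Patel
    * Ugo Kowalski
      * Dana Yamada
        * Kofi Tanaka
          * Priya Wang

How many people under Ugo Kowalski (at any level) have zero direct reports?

1

The only person in Ugo Kowalski's organization with no one reporting to them is Priya Wang. That is 1.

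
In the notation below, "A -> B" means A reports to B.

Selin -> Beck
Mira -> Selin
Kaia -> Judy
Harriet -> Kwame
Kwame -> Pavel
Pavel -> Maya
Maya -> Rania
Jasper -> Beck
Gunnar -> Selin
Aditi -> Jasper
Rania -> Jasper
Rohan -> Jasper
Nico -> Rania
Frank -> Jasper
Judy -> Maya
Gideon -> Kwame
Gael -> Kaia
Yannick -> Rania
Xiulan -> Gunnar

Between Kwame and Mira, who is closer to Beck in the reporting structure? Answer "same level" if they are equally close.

Mira

Kwame is 5 levels below Beck; Mira is 2. Mira is higher.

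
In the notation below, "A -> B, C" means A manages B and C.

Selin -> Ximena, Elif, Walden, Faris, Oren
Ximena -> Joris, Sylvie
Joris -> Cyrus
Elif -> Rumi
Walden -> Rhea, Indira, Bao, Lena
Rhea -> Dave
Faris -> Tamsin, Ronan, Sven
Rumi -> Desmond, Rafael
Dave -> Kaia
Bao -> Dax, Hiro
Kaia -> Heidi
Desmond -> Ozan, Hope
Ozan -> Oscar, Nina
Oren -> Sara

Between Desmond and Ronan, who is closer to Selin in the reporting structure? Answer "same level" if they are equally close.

Ronan

Desmond is 3 levels below Selin; Ronan is 2. Ronan is higher.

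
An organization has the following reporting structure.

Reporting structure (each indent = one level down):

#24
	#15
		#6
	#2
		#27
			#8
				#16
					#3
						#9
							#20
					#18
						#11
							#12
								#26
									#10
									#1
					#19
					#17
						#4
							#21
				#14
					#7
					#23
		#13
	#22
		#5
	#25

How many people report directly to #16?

#16 directly manages #3, #18, #19, #17. That is 4 direct reports.

4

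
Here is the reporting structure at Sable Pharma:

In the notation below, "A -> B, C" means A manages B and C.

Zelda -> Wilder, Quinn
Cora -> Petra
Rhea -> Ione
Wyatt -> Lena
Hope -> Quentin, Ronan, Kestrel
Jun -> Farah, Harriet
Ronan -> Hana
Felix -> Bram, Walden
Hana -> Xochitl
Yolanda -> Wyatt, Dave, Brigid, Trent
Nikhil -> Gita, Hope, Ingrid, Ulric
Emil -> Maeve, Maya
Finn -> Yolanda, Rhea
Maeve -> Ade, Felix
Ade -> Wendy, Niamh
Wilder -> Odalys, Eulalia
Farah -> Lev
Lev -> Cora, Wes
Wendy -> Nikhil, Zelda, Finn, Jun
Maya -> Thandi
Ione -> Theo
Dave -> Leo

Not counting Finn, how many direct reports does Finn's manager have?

3

Finn reports to Wendy. Wendy's other direct reports are Nikhil, Zelda, Jun — 3 peers.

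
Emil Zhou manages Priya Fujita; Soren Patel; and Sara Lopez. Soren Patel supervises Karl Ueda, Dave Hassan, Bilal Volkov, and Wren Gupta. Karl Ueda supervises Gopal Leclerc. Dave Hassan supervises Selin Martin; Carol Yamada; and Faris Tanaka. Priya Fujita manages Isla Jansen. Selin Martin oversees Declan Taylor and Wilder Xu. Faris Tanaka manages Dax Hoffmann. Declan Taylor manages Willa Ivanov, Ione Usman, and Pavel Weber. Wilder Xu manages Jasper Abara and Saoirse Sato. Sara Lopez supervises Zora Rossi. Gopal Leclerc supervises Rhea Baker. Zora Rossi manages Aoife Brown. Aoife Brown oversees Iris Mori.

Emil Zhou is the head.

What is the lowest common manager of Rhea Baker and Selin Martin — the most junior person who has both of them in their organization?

Soren Patel

Rhea Baker's chain of managers is Gopal Leclerc, Karl Ueda, Soren Patel, Emil Zhou. Selin Martin's chain of managers is Dave Hassan, Soren Patel, Emil Zhou. The first manager that appears in both chains is Soren Patel.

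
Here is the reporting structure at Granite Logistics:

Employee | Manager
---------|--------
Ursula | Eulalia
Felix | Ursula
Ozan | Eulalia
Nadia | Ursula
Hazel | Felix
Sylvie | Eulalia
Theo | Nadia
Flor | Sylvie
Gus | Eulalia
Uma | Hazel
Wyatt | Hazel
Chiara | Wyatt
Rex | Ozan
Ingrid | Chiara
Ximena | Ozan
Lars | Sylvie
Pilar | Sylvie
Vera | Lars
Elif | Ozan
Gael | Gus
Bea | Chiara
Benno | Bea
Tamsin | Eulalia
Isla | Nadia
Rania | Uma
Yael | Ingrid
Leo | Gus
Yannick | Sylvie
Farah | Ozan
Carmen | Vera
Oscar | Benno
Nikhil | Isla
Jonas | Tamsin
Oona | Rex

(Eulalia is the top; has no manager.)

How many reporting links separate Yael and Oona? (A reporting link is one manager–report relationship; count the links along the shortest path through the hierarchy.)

Yael is 7 levels below Eulalia, and Oona is 3 levels below Eulalia (their lowest common manager). The shortest path runs up from Yael to Eulalia and back down to Oona: 7 + 3 = 10 links.

10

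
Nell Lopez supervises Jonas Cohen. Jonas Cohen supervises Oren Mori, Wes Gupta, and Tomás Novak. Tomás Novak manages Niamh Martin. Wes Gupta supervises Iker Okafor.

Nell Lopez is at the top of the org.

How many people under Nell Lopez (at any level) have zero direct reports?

3

The people in Nell Lopez's organization with no one reporting to them are Iker Okafor, Oren Mori, Niamh Martin. That is 3.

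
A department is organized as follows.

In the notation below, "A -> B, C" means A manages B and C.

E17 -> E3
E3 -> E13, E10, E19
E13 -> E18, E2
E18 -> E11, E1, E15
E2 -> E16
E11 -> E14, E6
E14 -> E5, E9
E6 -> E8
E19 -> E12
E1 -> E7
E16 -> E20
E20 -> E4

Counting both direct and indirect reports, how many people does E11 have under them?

5

E11 directly manages E14, E6. Under E14: E9, E5 (2). Under E6: E8 (1). So E11's organization is 2 direct reports plus everyone under them: 3 + 2 = 5.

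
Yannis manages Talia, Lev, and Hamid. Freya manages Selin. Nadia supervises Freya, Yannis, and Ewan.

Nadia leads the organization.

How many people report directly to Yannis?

3

Yannis directly manages Talia, Lev, Hamid. That is 3 direct reports.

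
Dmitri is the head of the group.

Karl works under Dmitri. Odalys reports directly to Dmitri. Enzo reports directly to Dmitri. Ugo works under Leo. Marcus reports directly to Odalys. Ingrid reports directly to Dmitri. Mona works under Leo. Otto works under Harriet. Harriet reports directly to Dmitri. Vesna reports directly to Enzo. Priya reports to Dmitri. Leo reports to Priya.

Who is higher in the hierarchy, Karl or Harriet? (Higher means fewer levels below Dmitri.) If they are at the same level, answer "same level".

Both Karl and Harriet are 1 level below Dmitri.

same level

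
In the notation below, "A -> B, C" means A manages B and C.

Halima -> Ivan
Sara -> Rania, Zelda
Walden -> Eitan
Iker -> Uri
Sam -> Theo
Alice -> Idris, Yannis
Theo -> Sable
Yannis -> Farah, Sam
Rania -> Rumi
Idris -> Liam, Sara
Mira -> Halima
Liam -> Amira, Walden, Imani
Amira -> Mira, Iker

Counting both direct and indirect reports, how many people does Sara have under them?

3

Sara directly manages Rania, Zelda. Under Rania: Rumi (1). Zelda has no reports. So Sara's organization is 2 direct reports plus everyone under them: 2 + 1 = 3.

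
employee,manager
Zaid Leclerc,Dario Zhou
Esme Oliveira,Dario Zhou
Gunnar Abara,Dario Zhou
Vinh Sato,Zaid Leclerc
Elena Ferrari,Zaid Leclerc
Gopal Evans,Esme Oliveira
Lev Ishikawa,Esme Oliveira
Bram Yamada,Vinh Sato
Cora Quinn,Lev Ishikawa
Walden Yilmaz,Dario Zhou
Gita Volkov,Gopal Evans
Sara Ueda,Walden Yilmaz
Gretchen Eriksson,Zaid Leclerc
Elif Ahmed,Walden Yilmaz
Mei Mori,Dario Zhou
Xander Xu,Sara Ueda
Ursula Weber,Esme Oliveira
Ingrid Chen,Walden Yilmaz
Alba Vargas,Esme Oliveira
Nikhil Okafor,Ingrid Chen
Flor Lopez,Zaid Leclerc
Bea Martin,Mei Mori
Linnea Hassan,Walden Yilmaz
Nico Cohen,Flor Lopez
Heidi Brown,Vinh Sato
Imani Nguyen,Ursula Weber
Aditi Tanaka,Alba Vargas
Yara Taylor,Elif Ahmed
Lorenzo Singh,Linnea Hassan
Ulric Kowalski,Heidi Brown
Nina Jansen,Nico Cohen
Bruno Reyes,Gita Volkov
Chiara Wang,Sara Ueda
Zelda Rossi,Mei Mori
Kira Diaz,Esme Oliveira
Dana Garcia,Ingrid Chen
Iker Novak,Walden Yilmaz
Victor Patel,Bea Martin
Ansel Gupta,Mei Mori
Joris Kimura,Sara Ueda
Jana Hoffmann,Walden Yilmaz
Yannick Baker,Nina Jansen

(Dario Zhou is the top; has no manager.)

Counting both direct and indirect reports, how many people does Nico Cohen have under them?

Nico Cohen directly manages Nina Jansen. Under Nina Jansen: Yannick Baker (1). That's 2 in total.

2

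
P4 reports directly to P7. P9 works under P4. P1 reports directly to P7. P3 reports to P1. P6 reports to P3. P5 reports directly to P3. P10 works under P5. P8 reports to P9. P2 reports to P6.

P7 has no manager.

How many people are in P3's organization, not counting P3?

P3 directly manages P6, P5. Under P6: P2 (1). Under P5: P10 (1). So P3's organization is 2 direct reports plus everyone under them: 2 + 2 = 4.

4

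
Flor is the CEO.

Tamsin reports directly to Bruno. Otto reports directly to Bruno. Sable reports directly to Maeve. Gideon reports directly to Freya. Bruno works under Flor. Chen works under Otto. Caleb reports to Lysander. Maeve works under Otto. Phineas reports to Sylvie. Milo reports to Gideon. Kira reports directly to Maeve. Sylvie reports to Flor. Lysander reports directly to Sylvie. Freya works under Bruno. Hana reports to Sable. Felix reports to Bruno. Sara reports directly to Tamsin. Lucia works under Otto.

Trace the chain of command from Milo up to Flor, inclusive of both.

Milo -> Gideon -> Freya -> Bruno -> Flor

Milo reports to Gideon. Gideon reports to Freya. Freya reports to Bruno. Bruno reports to Flor. Flor is at the top.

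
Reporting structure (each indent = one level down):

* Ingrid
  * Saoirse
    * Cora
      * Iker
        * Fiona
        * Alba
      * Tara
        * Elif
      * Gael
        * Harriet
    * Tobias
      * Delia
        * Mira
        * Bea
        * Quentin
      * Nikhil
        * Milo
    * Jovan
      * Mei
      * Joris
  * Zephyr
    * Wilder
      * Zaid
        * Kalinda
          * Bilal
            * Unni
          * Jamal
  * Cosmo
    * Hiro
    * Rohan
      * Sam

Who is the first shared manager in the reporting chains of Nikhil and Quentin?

Tobias

Nikhil's chain of managers is Tobias, Saoirse, Ingrid. Quentin's chain of managers is Delia, Tobias, Saoirse, Ingrid. The first manager that appears in both chains is Tobias.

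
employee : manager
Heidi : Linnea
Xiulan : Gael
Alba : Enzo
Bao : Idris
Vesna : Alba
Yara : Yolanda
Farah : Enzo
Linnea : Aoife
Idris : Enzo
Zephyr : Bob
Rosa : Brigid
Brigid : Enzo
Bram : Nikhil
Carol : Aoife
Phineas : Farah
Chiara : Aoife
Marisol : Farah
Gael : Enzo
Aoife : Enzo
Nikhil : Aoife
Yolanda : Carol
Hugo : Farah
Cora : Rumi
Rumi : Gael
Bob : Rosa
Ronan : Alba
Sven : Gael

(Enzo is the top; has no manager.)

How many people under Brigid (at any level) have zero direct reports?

The only person in Brigid's organization with no one reporting to them is Zephyr. That is 1.

1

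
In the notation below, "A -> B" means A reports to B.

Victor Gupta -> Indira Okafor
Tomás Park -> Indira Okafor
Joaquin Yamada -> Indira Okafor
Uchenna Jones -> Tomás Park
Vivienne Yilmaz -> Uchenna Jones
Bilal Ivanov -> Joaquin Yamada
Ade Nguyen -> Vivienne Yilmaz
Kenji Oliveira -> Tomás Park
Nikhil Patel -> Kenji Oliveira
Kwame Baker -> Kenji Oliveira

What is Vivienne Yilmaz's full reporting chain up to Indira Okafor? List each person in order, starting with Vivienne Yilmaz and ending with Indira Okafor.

Vivienne Yilmaz -> Uchenna Jones -> Tomás Park -> Indira Okafor

Vivienne Yilmaz reports to Uchenna Jones. Uchenna Jones reports to Tomás Park. Tomás Park reports to Indira Okafor. Indira Okafor is at the top.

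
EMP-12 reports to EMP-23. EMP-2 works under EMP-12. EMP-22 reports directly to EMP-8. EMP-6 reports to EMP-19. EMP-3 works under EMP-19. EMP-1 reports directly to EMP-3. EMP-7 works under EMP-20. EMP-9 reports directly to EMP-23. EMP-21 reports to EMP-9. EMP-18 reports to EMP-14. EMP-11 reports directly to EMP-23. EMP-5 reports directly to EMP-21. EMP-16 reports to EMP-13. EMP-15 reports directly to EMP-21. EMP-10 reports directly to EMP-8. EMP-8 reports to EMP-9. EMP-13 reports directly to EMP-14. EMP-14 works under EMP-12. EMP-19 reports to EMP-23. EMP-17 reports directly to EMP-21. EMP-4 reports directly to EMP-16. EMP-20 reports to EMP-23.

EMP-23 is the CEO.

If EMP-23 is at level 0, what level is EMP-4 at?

Chain from EMP-4 up to EMP-23: EMP-4 → EMP-16 → EMP-13 → EMP-14 → EMP-12 → EMP-23. That is 5 steps up, so EMP-4 is 5 levels below EMP-23.

5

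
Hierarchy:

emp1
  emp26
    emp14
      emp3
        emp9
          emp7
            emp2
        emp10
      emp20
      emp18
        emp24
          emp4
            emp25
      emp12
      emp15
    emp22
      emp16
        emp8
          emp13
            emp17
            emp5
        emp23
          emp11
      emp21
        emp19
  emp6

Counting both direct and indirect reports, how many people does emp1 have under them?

emp1 directly manages emp26, emp6. Under emp26: emp22, emp21, emp19, emp16, emp23, emp11, emp8, emp13, emp5, emp17, emp14, emp15, emp12, emp18, emp24, emp4, emp25, emp20, emp3, emp10, emp9, emp7, emp2 (23). emp6 has no reports. So emp1's organization is 2 direct reports plus everyone under them: 24 + 1 = 25.

25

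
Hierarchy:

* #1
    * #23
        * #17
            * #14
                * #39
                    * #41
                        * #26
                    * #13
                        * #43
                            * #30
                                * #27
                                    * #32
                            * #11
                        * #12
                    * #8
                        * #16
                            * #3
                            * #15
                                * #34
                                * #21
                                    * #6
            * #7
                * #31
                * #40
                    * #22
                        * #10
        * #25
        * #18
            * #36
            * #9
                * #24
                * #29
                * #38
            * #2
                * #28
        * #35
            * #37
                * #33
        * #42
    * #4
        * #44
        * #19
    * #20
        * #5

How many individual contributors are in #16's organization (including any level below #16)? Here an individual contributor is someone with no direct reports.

3

The people in #16's organization with no one reporting to them are #6, #34, #3. That is 3.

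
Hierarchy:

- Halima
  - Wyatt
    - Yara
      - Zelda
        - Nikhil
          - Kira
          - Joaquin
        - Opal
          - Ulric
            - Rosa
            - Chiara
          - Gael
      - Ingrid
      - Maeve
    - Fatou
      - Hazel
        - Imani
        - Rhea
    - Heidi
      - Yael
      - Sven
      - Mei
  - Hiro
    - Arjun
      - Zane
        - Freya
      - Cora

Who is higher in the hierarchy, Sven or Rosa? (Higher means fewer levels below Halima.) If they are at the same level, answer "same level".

Sven

Sven is 3 levels below Halima; Rosa is 6. Sven is higher.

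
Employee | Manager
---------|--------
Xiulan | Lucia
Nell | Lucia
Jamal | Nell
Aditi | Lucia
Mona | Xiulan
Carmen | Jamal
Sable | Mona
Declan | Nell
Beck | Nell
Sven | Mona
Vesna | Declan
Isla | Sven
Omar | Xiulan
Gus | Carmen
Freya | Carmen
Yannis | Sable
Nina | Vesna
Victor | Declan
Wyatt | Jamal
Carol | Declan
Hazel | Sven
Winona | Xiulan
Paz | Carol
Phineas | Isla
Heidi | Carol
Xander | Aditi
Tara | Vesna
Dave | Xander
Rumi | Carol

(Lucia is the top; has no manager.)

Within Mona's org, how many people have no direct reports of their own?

3

The people in Mona's organization with no one reporting to them are Hazel, Phineas, Yannis. That is 3.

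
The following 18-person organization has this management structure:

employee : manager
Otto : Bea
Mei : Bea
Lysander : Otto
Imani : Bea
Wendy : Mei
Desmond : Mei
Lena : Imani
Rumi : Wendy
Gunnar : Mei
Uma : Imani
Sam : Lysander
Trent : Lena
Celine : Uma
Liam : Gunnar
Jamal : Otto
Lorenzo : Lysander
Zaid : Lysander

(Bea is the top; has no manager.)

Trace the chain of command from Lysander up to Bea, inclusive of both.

Lysander reports to Otto. Otto reports to Bea. Bea is at the top.

Lysander -> Otto -> Bea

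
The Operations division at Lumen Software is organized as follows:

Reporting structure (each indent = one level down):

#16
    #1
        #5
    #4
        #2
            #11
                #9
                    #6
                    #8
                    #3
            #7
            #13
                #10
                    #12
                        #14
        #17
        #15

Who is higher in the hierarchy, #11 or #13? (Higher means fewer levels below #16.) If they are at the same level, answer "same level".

Both #11 and #13 are 3 levels below #16.

same level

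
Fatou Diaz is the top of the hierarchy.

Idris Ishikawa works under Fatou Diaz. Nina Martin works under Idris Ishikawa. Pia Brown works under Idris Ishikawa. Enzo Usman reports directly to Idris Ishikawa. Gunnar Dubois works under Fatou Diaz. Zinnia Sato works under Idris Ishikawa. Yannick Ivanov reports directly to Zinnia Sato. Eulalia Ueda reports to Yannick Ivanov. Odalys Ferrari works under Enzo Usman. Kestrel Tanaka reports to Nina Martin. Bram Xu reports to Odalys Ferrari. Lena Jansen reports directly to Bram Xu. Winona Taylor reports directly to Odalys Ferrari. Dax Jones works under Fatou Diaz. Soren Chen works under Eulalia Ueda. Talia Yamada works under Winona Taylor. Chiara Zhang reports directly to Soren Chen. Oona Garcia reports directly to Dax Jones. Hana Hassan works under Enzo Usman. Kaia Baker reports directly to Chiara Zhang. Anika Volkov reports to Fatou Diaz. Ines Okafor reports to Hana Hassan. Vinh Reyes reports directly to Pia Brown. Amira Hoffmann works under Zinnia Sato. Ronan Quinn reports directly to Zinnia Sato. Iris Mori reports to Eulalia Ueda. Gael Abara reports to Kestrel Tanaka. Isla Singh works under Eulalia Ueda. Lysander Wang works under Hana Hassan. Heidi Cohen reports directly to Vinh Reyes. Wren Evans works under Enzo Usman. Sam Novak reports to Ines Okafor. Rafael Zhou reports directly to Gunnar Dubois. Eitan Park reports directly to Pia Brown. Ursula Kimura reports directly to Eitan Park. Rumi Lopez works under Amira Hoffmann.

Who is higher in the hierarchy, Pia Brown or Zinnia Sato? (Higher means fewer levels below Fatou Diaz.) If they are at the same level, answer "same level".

same level

Both Pia Brown and Zinnia Sato are 2 levels below Fatou Diaz.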